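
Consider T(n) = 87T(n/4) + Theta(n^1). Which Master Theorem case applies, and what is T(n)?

Master Theorem for T(n) = 87T(n/4) + O(n^1):

a = 87, b = 4, c = 1
log_b(a) = log_4(87) = 3.2215

Case 1: c = 1 < log_4(87) = 3.2215
T(n) = O(n^(log_4 87))

For T(n) = 87T(n/4) + O(n^1): log_4(87) = 3.2215. This is Case 1 of the Master Theorem (c < log_b(a), work dominated by leaves), giving O(n^(log_4 87)).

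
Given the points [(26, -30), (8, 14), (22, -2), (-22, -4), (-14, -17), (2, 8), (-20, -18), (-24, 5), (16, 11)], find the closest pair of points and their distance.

Computing all pairwise distances among 9 points:

d((26, -30), (8, 14)) = 47.5395
d((26, -30), (22, -2)) = 28.2843
d((26, -30), (-22, -4)) = 54.5894
d((26, -30), (-14, -17)) = 42.0595
d((26, -30), (2, 8)) = 44.9444
d((26, -30), (-20, -18)) = 47.5395
d((26, -30), (-24, 5)) = 61.0328
d((26, -30), (16, 11)) = 42.2019
d((8, 14), (22, -2)) = 21.2603
d((8, 14), (-22, -4)) = 34.9857
d((8, 14), (-14, -17)) = 38.0132
d((8, 14), (2, 8)) = 8.4853
d((8, 14), (-20, -18)) = 42.5206
d((8, 14), (-24, 5)) = 33.2415
d((8, 14), (16, 11)) = 8.544
d((22, -2), (-22, -4)) = 44.0454
d((22, -2), (-14, -17)) = 39.0
d((22, -2), (2, 8)) = 22.3607
d((22, -2), (-20, -18)) = 44.9444
d((22, -2), (-24, 5)) = 46.5296
d((22, -2), (16, 11)) = 14.3178
d((-22, -4), (-14, -17)) = 15.2643
d((-22, -4), (2, 8)) = 26.8328
d((-22, -4), (-20, -18)) = 14.1421
d((-22, -4), (-24, 5)) = 9.2195
d((-22, -4), (16, 11)) = 40.8534
d((-14, -17), (2, 8)) = 29.6816
d((-14, -17), (-20, -18)) = 6.0828 <-- minimum
d((-14, -17), (-24, 5)) = 24.1661
d((-14, -17), (16, 11)) = 41.0366
d((2, 8), (-20, -18)) = 34.0588
d((2, 8), (-24, 5)) = 26.1725
d((2, 8), (16, 11)) = 14.3178
d((-20, -18), (-24, 5)) = 23.3452
d((-20, -18), (16, 11)) = 46.2277
d((-24, 5), (16, 11)) = 40.4475

Closest pair: (-14, -17) and (-20, -18) with distance 6.0828

The closest pair is (-14, -17) and (-20, -18) with Euclidean distance 6.0828. For 9 points, brute-force pairwise comparison is shown above. For large n, the divide-and-conquer algorithm (sort by x, recurse on halves, check the dividing strip) achieves O(n log n).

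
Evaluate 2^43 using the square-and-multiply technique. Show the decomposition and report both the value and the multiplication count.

Computing 2^43 by squaring (build up from 2^1; each line after the first costs one multiplication):

2^1 = 2
2^2 = (2^1)^2 = 2^2 = 4
2^4 = (2^2)^2 = 4^2 = 16
2^5 = 2 * 2^4 = 2 * 16 = 32
2^10 = (2^5)^2 = 32^2 = 1024
2^20 = (2^10)^2 = 1024^2 = 1048576
2^21 = 2 * 2^20 = 2 * 1048576 = 2097152
2^42 = (2^21)^2 = 2097152^2 = 4398046511104
2^43 = 2 * 2^42 = 2 * 4398046511104 = 8796093022208

Result: 8796093022208
Multiplications needed: 8 (8 lines after 2^1)

2^43 = 8796093022208. Using exponentiation by squaring, this requires 8 multiplications. The key idea: if the exponent is even, square the half-power; if odd, multiply by the base once.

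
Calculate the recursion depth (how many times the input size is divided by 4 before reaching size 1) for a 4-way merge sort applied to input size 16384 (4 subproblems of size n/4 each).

For divide and conquer with division factor 4:

Problem sizes at each level:
Level 0: 16384
Level 1: 4096
Level 2: 1024
Level 3: 256
Level 4: 64
Level 5: 16
Level 6: 4
Level 7: 1

The root is level 0 and the size-1 base case is level 7 (the tree spans levels 0 through 7, i.e. 8 levels counting the root), so the depth is the number of divisions: log_4(16384) = 7

The recursion tree depth is log_4(16384) = 7. At each level, the problem size is divided by 4, so it takes 7 divisions to reduce to a base case of size 1. The algorithm makes 4 recursive calls at each level.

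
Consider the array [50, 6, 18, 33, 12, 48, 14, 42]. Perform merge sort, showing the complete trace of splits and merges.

Merge sort trace:

Split: [50, 6, 18, 33, 12, 48, 14, 42] -> [50, 6, 18, 33] and [12, 48, 14, 42]
  Split: [50, 6, 18, 33] -> [50, 6] and [18, 33]
    Split: [50, 6] -> [50] and [6]
    Merge: [50] + [6] -> [6, 50]
    Split: [18, 33] -> [18] and [33]
    Merge: [18] + [33] -> [18, 33]
  Merge: [6, 50] + [18, 33] -> [6, 18, 33, 50]
  Split: [12, 48, 14, 42] -> [12, 48] and [14, 42]
    Split: [12, 48] -> [12] and [48]
    Merge: [12] + [48] -> [12, 48]
    Split: [14, 42] -> [14] and [42]
    Merge: [14] + [42] -> [14, 42]
  Merge: [12, 48] + [14, 42] -> [12, 14, 42, 48]
Merge: [6, 18, 33, 50] + [12, 14, 42, 48] -> [6, 12, 14, 18, 33, 42, 48, 50]

Final sorted array: [6, 12, 14, 18, 33, 42, 48, 50]

The merge sort proceeds by recursively splitting the array and merging sorted halves.
After all merges, the sorted array is [6, 12, 14, 18, 33, 42, 48, 50].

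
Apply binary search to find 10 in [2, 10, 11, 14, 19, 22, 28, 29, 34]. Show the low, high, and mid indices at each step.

Binary search for 10 in [2, 10, 11, 14, 19, 22, 28, 29, 34]:

lo=0, hi=8, mid=4, arr[mid]=19 -> 19 > 10, search left half
lo=0, hi=3, mid=1, arr[mid]=10 -> Found target at index 1!

Binary search finds 10 at index 1 after 2 comparisons. The search repeatedly halves the search space by comparing with the middle element.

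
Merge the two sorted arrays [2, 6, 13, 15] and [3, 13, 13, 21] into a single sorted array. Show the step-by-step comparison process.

Merging process:

Compare 2 vs 3: take 2 from left. Merged: [2]
Compare 6 vs 3: take 3 from right. Merged: [2, 3]
Compare 6 vs 13: take 6 from left. Merged: [2, 3, 6]
Compare 13 vs 13: take 13 from left. Merged: [2, 3, 6, 13]
Compare 15 vs 13: take 13 from right. Merged: [2, 3, 6, 13, 13]
Compare 15 vs 13: take 13 from right. Merged: [2, 3, 6, 13, 13, 13]
Compare 15 vs 21: take 15 from left. Merged: [2, 3, 6, 13, 13, 13, 15]
Append remaining from right: [21]. Merged: [2, 3, 6, 13, 13, 13, 15, 21]

Final merged array: [2, 3, 6, 13, 13, 13, 15, 21]
Total comparisons: 7

The merged array is [2, 3, 6, 13, 13, 13, 15, 21], requiring 7 comparisons. The merge step runs in O(n) time where n is the total number of elements.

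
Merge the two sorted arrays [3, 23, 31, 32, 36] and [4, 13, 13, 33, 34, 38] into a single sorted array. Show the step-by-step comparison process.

Merging process:

Compare 3 vs 4: take 3 from left. Merged: [3]
Compare 23 vs 4: take 4 from right. Merged: [3, 4]
Compare 23 vs 13: take 13 from right. Merged: [3, 4, 13]
Compare 23 vs 13: take 13 from right. Merged: [3, 4, 13, 13]
Compare 23 vs 33: take 23 from left. Merged: [3, 4, 13, 13, 23]
Compare 31 vs 33: take 31 from left. Merged: [3, 4, 13, 13, 23, 31]
Compare 32 vs 33: take 32 from left. Merged: [3, 4, 13, 13, 23, 31, 32]
Compare 36 vs 33: take 33 from right. Merged: [3, 4, 13, 13, 23, 31, 32, 33]
Compare 36 vs 34: take 34 from right. Merged: [3, 4, 13, 13, 23, 31, 32, 33, 34]
Compare 36 vs 38: take 36 from left. Merged: [3, 4, 13, 13, 23, 31, 32, 33, 34, 36]
Append remaining from right: [38]. Merged: [3, 4, 13, 13, 23, 31, 32, 33, 34, 36, 38]

Final merged array: [3, 4, 13, 13, 23, 31, 32, 33, 34, 36, 38]
Total comparisons: 10

The merged array is [3, 4, 13, 13, 23, 31, 32, 33, 34, 36, 38], requiring 10 comparisons. The merge step runs in O(n) time where n is the total number of elements.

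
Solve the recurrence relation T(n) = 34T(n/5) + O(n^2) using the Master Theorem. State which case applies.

Master Theorem for T(n) = 34T(n/5) + O(n^2):

a = 34, b = 5, c = 2
log_b(a) = log_5(34) = 2.1911

Case 1: c = 2 < log_5(34) = 2.1911
T(n) = O(n^(log_5 34))

For T(n) = 34T(n/5) + O(n^2): log_5(34) = 2.1911. This is Case 1 of the Master Theorem (c < log_b(a), work dominated by leaves), giving O(n^(log_5 34)).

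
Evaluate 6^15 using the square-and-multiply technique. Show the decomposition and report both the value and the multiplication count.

Computing 6^15 by squaring (build up from 6^1; each line after the first costs one multiplication):

6^1 = 6
6^2 = (6^1)^2 = 6^2 = 36
6^3 = 6 * 6^2 = 6 * 36 = 216
6^6 = (6^3)^2 = 216^2 = 46656
6^7 = 6 * 6^6 = 6 * 46656 = 279936
6^14 = (6^7)^2 = 279936^2 = 78364164096
6^15 = 6 * 6^14 = 6 * 78364164096 = 470184984576

Result: 470184984576
Multiplications needed: 6 (6 lines after 6^1)

6^15 = 470184984576. Using exponentiation by squaring, this requires 6 multiplications. The key idea: if the exponent is even, square the half-power; if odd, multiply by the base once.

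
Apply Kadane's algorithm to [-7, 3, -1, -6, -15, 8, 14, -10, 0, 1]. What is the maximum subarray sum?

Using Kadane's algorithm on [-7, 3, -1, -6, -15, 8, 14, -10, 0, 1]:

Scanning through the array:
Position 1 (value 3): max_ending_here = 3, max_so_far = 3
Position 2 (value -1): max_ending_here = 2, max_so_far = 3
Position 3 (value -6): max_ending_here = -4, max_so_far = 3
Position 4 (value -15): max_ending_here = -15, max_so_far = 3
Position 5 (value 8): max_ending_here = 8, max_so_far = 8
Position 6 (value 14): max_ending_here = 22, max_so_far = 22
Position 7 (value -10): max_ending_here = 12, max_so_far = 22
Position 8 (value 0): max_ending_here = 12, max_so_far = 22
Position 9 (value 1): max_ending_here = 13, max_so_far = 22

Maximum subarray: [8, 14]
Maximum sum: 22

The maximum subarray is [8, 14] with sum 22. This subarray runs from index 5 to index 6.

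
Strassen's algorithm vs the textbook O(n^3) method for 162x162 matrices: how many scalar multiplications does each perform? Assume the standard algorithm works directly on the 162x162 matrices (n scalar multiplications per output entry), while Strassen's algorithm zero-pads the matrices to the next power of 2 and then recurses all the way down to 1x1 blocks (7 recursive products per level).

Matrix multiplication for 162x162 matrices:

Strassen's algorithm requires power-of-2 dimensions. Pad 162x162 to 256x256 (next power of 2).

Standard algorithm: 162^3 = 4251528 multiplications
Strassen's algorithm: 7^(log2(256)) = 7^8 = 5764801 multiplications
Difference: 4251528 - 5764801 = -1513273 (Strassen uses MORE here due to padding overhead — for small or just-over-power-of-2 n, padding can outweigh the per-level savings)

Standard: 4251528 multiplications (162^3). Strassen: 5764801 multiplications (7^8, after padding to 256x256). Strassen reduces 8 recursive multiplications to 7 at each level.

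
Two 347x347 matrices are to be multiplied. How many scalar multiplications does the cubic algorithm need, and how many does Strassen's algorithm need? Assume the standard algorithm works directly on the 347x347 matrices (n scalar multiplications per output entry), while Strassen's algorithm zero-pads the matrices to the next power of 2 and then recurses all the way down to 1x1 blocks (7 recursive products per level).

Matrix multiplication for 347x347 matrices:

Strassen's algorithm requires power-of-2 dimensions. Pad 347x347 to 512x512 (next power of 2).

Standard algorithm: 347^3 = 41781923 multiplications
Strassen's algorithm: 7^(log2(512)) = 7^9 = 40353607 multiplications
Savings: 41781923 - 40353607 = 1428316 multiplications

Standard: 41781923 multiplications (347^3). Strassen: 40353607 multiplications (7^9, after padding to 512x512). Strassen reduces 8 recursive multiplications to 7 at each level.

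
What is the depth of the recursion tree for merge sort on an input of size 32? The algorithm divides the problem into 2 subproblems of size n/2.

For divide and conquer with division factor 2:

Problem sizes at each level:
Level 0: 32
Level 1: 16
Level 2: 8
Level 3: 4
Level 4: 2
Level 5: 1

The root is level 0 and the size-1 base case is level 5 (the tree spans levels 0 through 5, i.e. 6 levels counting the root), so the depth is the number of divisions: log_2(32) = 5

The recursion tree depth is log_2(32) = 5. At each level, the problem size is divided by 2, so it takes 5 divisions to reduce to a base case of size 1. The algorithm makes 2 recursive calls at each level.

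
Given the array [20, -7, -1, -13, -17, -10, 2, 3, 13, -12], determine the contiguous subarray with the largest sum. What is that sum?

Using Kadane's algorithm on [20, -7, -1, -13, -17, -10, 2, 3, 13, -12]:

Scanning through the array:
Position 1 (value -7): max_ending_here = 13, max_so_far = 20
Position 2 (value -1): max_ending_here = 12, max_so_far = 20
Position 3 (value -13): max_ending_here = -1, max_so_far = 20
Position 4 (value -17): max_ending_here = -17, max_so_far = 20
Position 5 (value -10): max_ending_here = -10, max_so_far = 20
Position 6 (value 2): max_ending_here = 2, max_so_far = 20
Position 7 (value 3): max_ending_here = 5, max_so_far = 20
Position 8 (value 13): max_ending_here = 18, max_so_far = 20
Position 9 (value -12): max_ending_here = 6, max_so_far = 20

Maximum subarray: [20]
Maximum sum: 20

The maximum subarray is [20] with sum 20. This subarray runs from index 0 to index 0.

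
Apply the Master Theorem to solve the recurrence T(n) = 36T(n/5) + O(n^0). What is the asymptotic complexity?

Master Theorem for T(n) = 36T(n/5) + O(n^0):

a = 36, b = 5, c = 0
log_b(a) = log_5(36) = 2.2266

Case 1: c = 0 < log_5(36) = 2.2266
T(n) = O(n^(log_5 36))

For T(n) = 36T(n/5) + O(n^0): log_5(36) = 2.2266. This is Case 1 of the Master Theorem (c < log_b(a), work dominated by leaves), giving O(n^(log_5 36)).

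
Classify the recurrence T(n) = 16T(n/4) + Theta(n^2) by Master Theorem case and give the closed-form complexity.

Master Theorem for T(n) = 16T(n/4) + O(n^2):

a = 16, b = 4, c = 2
log_b(a) = log_4(16) = 2.0000

Case 2: c = 2 = log_4(16) = 2.0000
T(n) = O(n^2 log n) = O(n^2 log n)

For T(n) = 16T(n/4) + O(n^2): log_4(16) = 2.0000. This is Case 2 of the Master Theorem (c = log_b(a), equal work at all levels), giving O(n^2 log n).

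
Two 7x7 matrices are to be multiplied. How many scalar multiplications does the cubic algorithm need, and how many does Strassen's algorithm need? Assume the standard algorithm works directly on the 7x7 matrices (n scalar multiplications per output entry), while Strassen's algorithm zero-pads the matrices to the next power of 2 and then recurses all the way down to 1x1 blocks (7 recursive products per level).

Matrix multiplication for 7x7 matrices:

Strassen's algorithm requires power-of-2 dimensions. Pad 7x7 to 8x8 (next power of 2).

Standard algorithm: 7^3 = 343 multiplications
Strassen's algorithm: 7^(log2(8)) = 7^3 = 343 multiplications
Savings: 343 - 343 = 0 multiplications

Standard: 343 multiplications (7^3). Strassen: 343 multiplications (7^3, after padding to 8x8). Strassen reduces 8 recursive multiplications to 7 at each level.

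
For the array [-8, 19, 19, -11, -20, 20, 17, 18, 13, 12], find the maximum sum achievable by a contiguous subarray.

Using Kadane's algorithm on [-8, 19, 19, -11, -20, 20, 17, 18, 13, 12]:

Scanning through the array:
Position 1 (value 19): max_ending_here = 19, max_so_far = 19
Position 2 (value 19): max_ending_here = 38, max_so_far = 38
Position 3 (value -11): max_ending_here = 27, max_so_far = 38
Position 4 (value -20): max_ending_here = 7, max_so_far = 38
Position 5 (value 20): max_ending_here = 27, max_so_far = 38
Position 6 (value 17): max_ending_here = 44, max_so_far = 44
Position 7 (value 18): max_ending_here = 62, max_so_far = 62
Position 8 (value 13): max_ending_here = 75, max_so_far = 75
Position 9 (value 12): max_ending_here = 87, max_so_far = 87

Maximum subarray: [19, 19, -11, -20, 20, 17, 18, 13, 12]
Maximum sum: 87

The maximum subarray is [19, 19, -11, -20, 20, 17, 18, 13, 12] with sum 87. This subarray runs from index 1 to index 9.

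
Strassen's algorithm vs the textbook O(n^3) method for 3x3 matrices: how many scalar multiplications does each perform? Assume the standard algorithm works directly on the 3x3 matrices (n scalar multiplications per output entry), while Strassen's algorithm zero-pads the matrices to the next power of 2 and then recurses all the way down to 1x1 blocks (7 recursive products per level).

Matrix multiplication for 3x3 matrices:

Strassen's algorithm requires power-of-2 dimensions. Pad 3x3 to 4x4 (next power of 2).

Standard algorithm: 3^3 = 27 multiplications
Strassen's algorithm: 7^(log2(4)) = 7^2 = 49 multiplications
Difference: 27 - 49 = -22 (Strassen uses MORE here due to padding overhead — for small or just-over-power-of-2 n, padding can outweigh the per-level savings)

Standard: 27 multiplications (3^3). Strassen: 49 multiplications (7^2, after padding to 4x4). Strassen reduces 8 recursive multiplications to 7 at each level.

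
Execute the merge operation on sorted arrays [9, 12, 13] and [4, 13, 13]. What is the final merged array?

Merging process:

Compare 9 vs 4: take 4 from right. Merged: [4]
Compare 9 vs 13: take 9 from left. Merged: [4, 9]
Compare 12 vs 13: take 12 from left. Merged: [4, 9, 12]
Compare 13 vs 13: take 13 from left. Merged: [4, 9, 12, 13]
Append remaining from right: [13, 13]. Merged: [4, 9, 12, 13, 13, 13]

Final merged array: [4, 9, 12, 13, 13, 13]
Total comparisons: 4

The merged array is [4, 9, 12, 13, 13, 13], requiring 4 comparisons. The merge step runs in O(n) time where n is the total number of elements.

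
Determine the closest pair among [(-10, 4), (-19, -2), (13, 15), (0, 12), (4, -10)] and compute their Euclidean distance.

Computing all pairwise distances among 5 points:

d((-10, 4), (-19, -2)) = 10.8167 <-- minimum
d((-10, 4), (13, 15)) = 25.4951
d((-10, 4), (0, 12)) = 12.8062
d((-10, 4), (4, -10)) = 19.799
d((-19, -2), (13, 15)) = 36.2353
d((-19, -2), (0, 12)) = 23.6008
d((-19, -2), (4, -10)) = 24.3516
d((13, 15), (0, 12)) = 13.3417
d((13, 15), (4, -10)) = 26.5707
d((0, 12), (4, -10)) = 22.3607

Closest pair: (-10, 4) and (-19, -2) with distance 10.8167

The closest pair is (-10, 4) and (-19, -2) with Euclidean distance 10.8167. For 5 points, brute-force pairwise comparison is shown above. For large n, the divide-and-conquer algorithm (sort by x, recurse on halves, check the dividing strip) achieves O(n log n).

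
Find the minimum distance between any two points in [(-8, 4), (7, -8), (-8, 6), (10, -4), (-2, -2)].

Computing all pairwise distances among 5 points:

d((-8, 4), (7, -8)) = 19.2094
d((-8, 4), (-8, 6)) = 2.0 <-- minimum
d((-8, 4), (10, -4)) = 19.6977
d((-8, 4), (-2, -2)) = 8.4853
d((7, -8), (-8, 6)) = 20.5183
d((7, -8), (10, -4)) = 5.0
d((7, -8), (-2, -2)) = 10.8167
d((-8, 6), (10, -4)) = 20.5913
d((-8, 6), (-2, -2)) = 10.0
d((10, -4), (-2, -2)) = 12.1655

Closest pair: (-8, 4) and (-8, 6) with distance 2.0

The closest pair is (-8, 4) and (-8, 6) with Euclidean distance 2.0. For 5 points, brute-force pairwise comparison is shown above. For large n, the divide-and-conquer algorithm (sort by x, recurse on halves, check the dividing strip) achieves O(n log n).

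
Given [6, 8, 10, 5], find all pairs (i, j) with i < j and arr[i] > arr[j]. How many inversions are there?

Finding inversions in [6, 8, 10, 5]:

(0, 3): arr[0]=6 > arr[3]=5
(1, 3): arr[1]=8 > arr[3]=5
(2, 3): arr[2]=10 > arr[3]=5

Total inversions: 3

The array has 3 inversion(s): (0,3), (1,3), (2,3). Each pair (i,j) satisfies i < j and arr[i] > arr[j].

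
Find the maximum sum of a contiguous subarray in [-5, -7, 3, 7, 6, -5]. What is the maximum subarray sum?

Using Kadane's algorithm on [-5, -7, 3, 7, 6, -5]:

Scanning through the array:
Position 1 (value -7): max_ending_here = -7, max_so_far = -5
Position 2 (value 3): max_ending_here = 3, max_so_far = 3
Position 3 (value 7): max_ending_here = 10, max_so_far = 10
Position 4 (value 6): max_ending_here = 16, max_so_far = 16
Position 5 (value -5): max_ending_here = 11, max_so_far = 16

Maximum subarray: [3, 7, 6]
Maximum sum: 16

The maximum subarray is [3, 7, 6] with sum 16. This subarray runs from index 2 to index 4.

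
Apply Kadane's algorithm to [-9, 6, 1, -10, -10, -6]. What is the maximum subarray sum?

Using Kadane's algorithm on [-9, 6, 1, -10, -10, -6]:

Scanning through the array:
Position 1 (value 6): max_ending_here = 6, max_so_far = 6
Position 2 (value 1): max_ending_here = 7, max_so_far = 7
Position 3 (value -10): max_ending_here = -3, max_so_far = 7
Position 4 (value -10): max_ending_here = -10, max_so_far = 7
Position 5 (value -6): max_ending_here = -6, max_so_far = 7

Maximum subarray: [6, 1]
Maximum sum: 7

The maximum subarray is [6, 1] with sum 7. This subarray runs from index 1 to index 2.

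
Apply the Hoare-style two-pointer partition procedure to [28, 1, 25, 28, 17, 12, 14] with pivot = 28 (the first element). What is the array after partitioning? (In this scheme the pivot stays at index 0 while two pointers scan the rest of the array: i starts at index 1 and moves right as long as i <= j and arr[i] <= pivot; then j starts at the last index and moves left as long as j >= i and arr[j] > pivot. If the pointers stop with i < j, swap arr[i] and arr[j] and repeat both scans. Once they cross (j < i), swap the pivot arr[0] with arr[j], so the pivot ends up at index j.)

Hoare-style two-pointer partition with pivot = 28:

Initial array: [28, 1, 25, 28, 17, 12, 14]

Pointers start at i = 1, j = 6.
i ends at 7, j ends at 6: the pointers have crossed (j < i), so scanning stops.

Swap pivot arr[0] with arr[6] to place pivot at position 6: [14, 1, 25, 28, 17, 12, 28]
Pivot position: 6

After partitioning with pivot 28, the array becomes [14, 1, 25, 28, 17, 12, 28]. The pivot is placed at index 6. All elements to the left of the pivot are <= 28, and all elements to the right are > 28.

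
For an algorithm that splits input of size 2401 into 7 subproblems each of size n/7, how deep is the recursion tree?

For divide and conquer with division factor 7:

Problem sizes at each level:
Level 0: 2401
Level 1: 343
Level 2: 49
Level 3: 7
Level 4: 1

The root is level 0 and the size-1 base case is level 4 (the tree spans levels 0 through 4, i.e. 5 levels counting the root), so the depth is the number of divisions: log_7(2401) = 4

The recursion tree depth is log_7(2401) = 4. At each level, the problem size is divided by 7, so it takes 4 divisions to reduce to a base case of size 1. The algorithm makes 7 recursive calls at each level.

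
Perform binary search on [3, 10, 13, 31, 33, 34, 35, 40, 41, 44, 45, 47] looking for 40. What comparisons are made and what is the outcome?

Binary search for 40 in [3, 10, 13, 31, 33, 34, 35, 40, 41, 44, 45, 47]:

lo=0, hi=11, mid=5, arr[mid]=34 -> 34 < 40, search right half
lo=6, hi=11, mid=8, arr[mid]=41 -> 41 > 40, search left half
lo=6, hi=7, mid=6, arr[mid]=35 -> 35 < 40, search right half
lo=7, hi=7, mid=7, arr[mid]=40 -> Found target at index 7!

Binary search finds 40 at index 7 after 4 comparisons. The search repeatedly halves the search space by comparing with the middle element.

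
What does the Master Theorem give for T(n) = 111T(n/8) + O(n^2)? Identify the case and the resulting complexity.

Master Theorem for T(n) = 111T(n/8) + O(n^2):

a = 111, b = 8, c = 2
log_b(a) = log_8(111) = 2.2648

Case 1: c = 2 < log_8(111) = 2.2648
T(n) = O(n^(log_8 111))

For T(n) = 111T(n/8) + O(n^2): log_8(111) = 2.2648. This is Case 1 of the Master Theorem (c < log_b(a), work dominated by leaves), giving O(n^(log_8 111)).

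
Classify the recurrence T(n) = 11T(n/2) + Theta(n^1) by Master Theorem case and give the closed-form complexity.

Master Theorem for T(n) = 11T(n/2) + O(n^1):

a = 11, b = 2, c = 1
log_b(a) = log_2(11) = 3.4594

Case 1: c = 1 < log_2(11) = 3.4594
T(n) = O(n^(log_2 11))

For T(n) = 11T(n/2) + O(n^1): log_2(11) = 3.4594. This is Case 1 of the Master Theorem (c < log_b(a), work dominated by leaves), giving O(n^(log_2 11)).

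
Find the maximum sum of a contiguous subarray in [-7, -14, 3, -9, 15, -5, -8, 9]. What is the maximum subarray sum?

Using Kadane's algorithm on [-7, -14, 3, -9, 15, -5, -8, 9]:

Scanning through the array:
Position 1 (value -14): max_ending_here = -14, max_so_far = -7
Position 2 (value 3): max_ending_here = 3, max_so_far = 3
Position 3 (value -9): max_ending_here = -6, max_so_far = 3
Position 4 (value 15): max_ending_here = 15, max_so_far = 15
Position 5 (value -5): max_ending_here = 10, max_so_far = 15
Position 6 (value -8): max_ending_here = 2, max_so_far = 15
Position 7 (value 9): max_ending_here = 11, max_so_far = 15

Maximum subarray: [15]
Maximum sum: 15

The maximum subarray is [15] with sum 15. This subarray runs from index 4 to index 4.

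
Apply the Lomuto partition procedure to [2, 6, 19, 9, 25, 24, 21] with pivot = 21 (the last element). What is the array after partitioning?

Lomuto partition with pivot = 21:

Initial array: [2, 6, 19, 9, 25, 24, 21]

arr[0]=2 <= 21: swap with position 0, array becomes [2, 6, 19, 9, 25, 24, 21]
arr[1]=6 <= 21: swap with position 1, array becomes [2, 6, 19, 9, 25, 24, 21]
arr[2]=19 <= 21: swap with position 2, array becomes [2, 6, 19, 9, 25, 24, 21]
arr[3]=9 <= 21: swap with position 3, array becomes [2, 6, 19, 9, 25, 24, 21]
arr[4]=25 > 21: no swap
arr[5]=24 > 21: no swap

Place pivot at position 4: [2, 6, 19, 9, 21, 24, 25]
Pivot position: 4

After partitioning with pivot 21, the array becomes [2, 6, 19, 9, 21, 24, 25]. The pivot is placed at index 4. All elements to the left of the pivot are <= 21, and all elements to the right are > 21.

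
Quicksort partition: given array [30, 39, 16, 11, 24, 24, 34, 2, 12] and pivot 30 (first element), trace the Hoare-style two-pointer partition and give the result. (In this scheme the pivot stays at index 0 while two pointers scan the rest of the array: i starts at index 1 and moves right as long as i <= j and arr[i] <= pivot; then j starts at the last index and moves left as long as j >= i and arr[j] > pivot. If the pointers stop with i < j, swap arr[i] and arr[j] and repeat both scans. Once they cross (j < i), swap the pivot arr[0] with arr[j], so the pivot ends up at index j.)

Hoare-style two-pointer partition with pivot = 30:

Initial array: [30, 39, 16, 11, 24, 24, 34, 2, 12]

Pointers start at i = 1, j = 8.
i stops at index 1 (arr[1]=39 > 30), j stops at index 8 (arr[8]=12 <= 30): swap arr[1] and arr[8], array becomes [30, 12, 16, 11, 24, 24, 34, 2, 39]
i stops at index 6 (arr[6]=34 > 30), j stops at index 7 (arr[7]=2 <= 30): swap arr[6] and arr[7], array becomes [30, 12, 16, 11, 24, 24, 2, 34, 39]
i ends at 7, j ends at 6: the pointers have crossed (j < i), so scanning stops.

Swap pivot arr[0] with arr[6] to place pivot at position 6: [2, 12, 16, 11, 24, 24, 30, 34, 39]
Pivot position: 6

After partitioning with pivot 30, the array becomes [2, 12, 16, 11, 24, 24, 30, 34, 39]. The pivot is placed at index 6. All elements to the left of the pivot are <= 30, and all elements to the right are > 30.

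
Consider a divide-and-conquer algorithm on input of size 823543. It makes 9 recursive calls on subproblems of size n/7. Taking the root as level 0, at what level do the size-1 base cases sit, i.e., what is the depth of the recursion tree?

For divide and conquer with division factor 7:

Problem sizes at each level:
Level 0: 823543
Level 1: 117649
Level 2: 16807
Level 3: 2401
Level 4: 343
Level 5: 49
Level 6: 7
Level 7: 1

The root is level 0 and the size-1 base case is level 7 (the tree spans levels 0 through 7, i.e. 8 levels counting the root), so the depth is the number of divisions: log_7(823543) = 7

The recursion tree depth is log_7(823543) = 7. At each level, the problem size is divided by 7, so it takes 7 divisions to reduce to a base case of size 1. The algorithm makes 9 recursive calls at each level.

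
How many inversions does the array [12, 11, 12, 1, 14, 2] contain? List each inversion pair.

Finding inversions in [12, 11, 12, 1, 14, 2]:

(0, 1): arr[0]=12 > arr[1]=11
(0, 3): arr[0]=12 > arr[3]=1
(0, 5): arr[0]=12 > arr[5]=2
(1, 3): arr[1]=11 > arr[3]=1
(1, 5): arr[1]=11 > arr[5]=2
(2, 3): arr[2]=12 > arr[3]=1
(2, 5): arr[2]=12 > arr[5]=2
(4, 5): arr[4]=14 > arr[5]=2

Total inversions: 8

The array has 8 inversion(s): (0,1), (0,3), (0,5), (1,3), (1,5), (2,3), (2,5), (4,5). Each pair (i,j) satisfies i < j and arr[i] > arr[j].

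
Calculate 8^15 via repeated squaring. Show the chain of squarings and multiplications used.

Computing 8^15 by squaring (build up from 8^1; each line after the first costs one multiplication):

8^1 = 8
8^2 = (8^1)^2 = 8^2 = 64
8^3 = 8 * 8^2 = 8 * 64 = 512
8^6 = (8^3)^2 = 512^2 = 262144
8^7 = 8 * 8^6 = 8 * 262144 = 2097152
8^14 = (8^7)^2 = 2097152^2 = 4398046511104
8^15 = 8 * 8^14 = 8 * 4398046511104 = 35184372088832

Result: 35184372088832
Multiplications needed: 6 (6 lines after 8^1)

8^15 = 35184372088832. Using exponentiation by squaring, this requires 6 multiplications. The key idea: if the exponent is even, square the half-power; if odd, multiply by the base once.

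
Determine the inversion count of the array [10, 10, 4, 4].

Finding inversions in [10, 10, 4, 4]:

(0, 2): arr[0]=10 > arr[2]=4
(0, 3): arr[0]=10 > arr[3]=4
(1, 2): arr[1]=10 > arr[2]=4
(1, 3): arr[1]=10 > arr[3]=4

Total inversions: 4

The array has 4 inversion(s): (0,2), (0,3), (1,2), (1,3). Each pair (i,j) satisfies i < j and arr[i] > arr[j].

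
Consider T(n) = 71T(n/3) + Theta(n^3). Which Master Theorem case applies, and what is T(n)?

Master Theorem for T(n) = 71T(n/3) + O(n^3):

a = 71, b = 3, c = 3
log_b(a) = log_3(71) = 3.8801

Case 1: c = 3 < log_3(71) = 3.8801
T(n) = O(n^(log_3 71))

For T(n) = 71T(n/3) + O(n^3): log_3(71) = 3.8801. This is Case 1 of the Master Theorem (c < log_b(a), work dominated by leaves), giving O(n^(log_3 71)).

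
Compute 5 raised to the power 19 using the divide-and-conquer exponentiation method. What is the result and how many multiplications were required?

Computing 5^19 by squaring (build up from 5^1; each line after the first costs one multiplication):

5^1 = 5
5^2 = (5^1)^2 = 5^2 = 25
5^4 = (5^2)^2 = 25^2 = 625
5^8 = (5^4)^2 = 625^2 = 390625
5^9 = 5 * 5^8 = 5 * 390625 = 1953125
5^18 = (5^9)^2 = 1953125^2 = 3814697265625
5^19 = 5 * 5^18 = 5 * 3814697265625 = 19073486328125

Result: 19073486328125
Multiplications needed: 6 (6 lines after 5^1)

5^19 = 19073486328125. Using exponentiation by squaring, this requires 6 multiplications. The key idea: if the exponent is even, square the half-power; if odd, multiply by the base once.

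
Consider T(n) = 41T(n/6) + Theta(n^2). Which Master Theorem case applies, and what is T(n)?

Master Theorem for T(n) = 41T(n/6) + O(n^2):

a = 41, b = 6, c = 2
log_b(a) = log_6(41) = 2.0726

Case 1: c = 2 < log_6(41) = 2.0726
T(n) = O(n^(log_6 41))

For T(n) = 41T(n/6) + O(n^2): log_6(41) = 2.0726. This is Case 1 of the Master Theorem (c < log_b(a), work dominated by leaves), giving O(n^(log_6 41)).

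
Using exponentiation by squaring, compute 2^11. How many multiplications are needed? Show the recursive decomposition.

Computing 2^11 by squaring (build up from 2^1; each line after the first costs one multiplication):

2^1 = 2
2^2 = (2^1)^2 = 2^2 = 4
2^4 = (2^2)^2 = 4^2 = 16
2^5 = 2 * 2^4 = 2 * 16 = 32
2^10 = (2^5)^2 = 32^2 = 1024
2^11 = 2 * 2^10 = 2 * 1024 = 2048

Result: 2048
Multiplications needed: 5 (5 lines after 2^1)

2^11 = 2048. Using exponentiation by squaring, this requires 5 multiplications. The key idea: if the exponent is even, square the half-power; if odd, multiply by the base once.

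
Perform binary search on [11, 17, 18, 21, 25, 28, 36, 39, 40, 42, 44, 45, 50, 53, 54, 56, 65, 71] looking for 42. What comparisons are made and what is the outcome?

Binary search for 42 in [11, 17, 18, 21, 25, 28, 36, 39, 40, 42, 44, 45, 50, 53, 54, 56, 65, 71]:

lo=0, hi=17, mid=8, arr[mid]=40 -> 40 < 42, search right half
lo=9, hi=17, mid=13, arr[mid]=53 -> 53 > 42, search left half
lo=9, hi=12, mid=10, arr[mid]=44 -> 44 > 42, search left half
lo=9, hi=9, mid=9, arr[mid]=42 -> Found target at index 9!

Binary search finds 42 at index 9 after 4 comparisons. The search repeatedly halves the search space by comparing with the middle element.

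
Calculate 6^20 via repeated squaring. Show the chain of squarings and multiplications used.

Computing 6^20 by squaring (build up from 6^1; each line after the first costs one multiplication):

6^1 = 6
6^2 = (6^1)^2 = 6^2 = 36
6^4 = (6^2)^2 = 36^2 = 1296
6^5 = 6 * 6^4 = 6 * 1296 = 7776
6^10 = (6^5)^2 = 7776^2 = 60466176
6^20 = (6^10)^2 = 60466176^2 = 3656158440062976

Result: 3656158440062976
Multiplications needed: 5 (5 lines after 6^1)

6^20 = 3656158440062976. Using exponentiation by squaring, this requires 5 multiplications. The key idea: if the exponent is even, square the half-power; if odd, multiply by the base once.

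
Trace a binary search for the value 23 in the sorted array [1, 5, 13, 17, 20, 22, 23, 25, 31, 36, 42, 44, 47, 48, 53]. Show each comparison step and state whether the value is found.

Binary search for 23 in [1, 5, 13, 17, 20, 22, 23, 25, 31, 36, 42, 44, 47, 48, 53]:

lo=0, hi=14, mid=7, arr[mid]=25 -> 25 > 23, search left half
lo=0, hi=6, mid=3, arr[mid]=17 -> 17 < 23, search right half
lo=4, hi=6, mid=5, arr[mid]=22 -> 22 < 23, search right half
lo=6, hi=6, mid=6, arr[mid]=23 -> Found target at index 6!

Binary search finds 23 at index 6 after 4 comparisons. The search repeatedly halves the search space by comparing with the middle element.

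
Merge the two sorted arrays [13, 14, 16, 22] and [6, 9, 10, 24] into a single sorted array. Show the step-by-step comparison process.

Merging process:

Compare 13 vs 6: take 6 from right. Merged: [6]
Compare 13 vs 9: take 9 from right. Merged: [6, 9]
Compare 13 vs 10: take 10 from right. Merged: [6, 9, 10]
Compare 13 vs 24: take 13 from left. Merged: [6, 9, 10, 13]
Compare 14 vs 24: take 14 from left. Merged: [6, 9, 10, 13, 14]
Compare 16 vs 24: take 16 from left. Merged: [6, 9, 10, 13, 14, 16]
Compare 22 vs 24: take 22 from left. Merged: [6, 9, 10, 13, 14, 16, 22]
Append remaining from right: [24]. Merged: [6, 9, 10, 13, 14, 16, 22, 24]

Final merged array: [6, 9, 10, 13, 14, 16, 22, 24]
Total comparisons: 7

The merged array is [6, 9, 10, 13, 14, 16, 22, 24], requiring 7 comparisons. The merge step runs in O(n) time where n is the total number of elements.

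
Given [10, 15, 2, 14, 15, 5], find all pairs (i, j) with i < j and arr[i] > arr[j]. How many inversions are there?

Finding inversions in [10, 15, 2, 14, 15, 5]:

(0, 2): arr[0]=10 > arr[2]=2
(0, 5): arr[0]=10 > arr[5]=5
(1, 2): arr[1]=15 > arr[2]=2
(1, 3): arr[1]=15 > arr[3]=14
(1, 5): arr[1]=15 > arr[5]=5
(3, 5): arr[3]=14 > arr[5]=5
(4, 5): arr[4]=15 > arr[5]=5

Total inversions: 7

The array has 7 inversion(s): (0,2), (0,5), (1,2), (1,3), (1,5), (3,5), (4,5). Each pair (i,j) satisfies i < j and arr[i] > arr[j].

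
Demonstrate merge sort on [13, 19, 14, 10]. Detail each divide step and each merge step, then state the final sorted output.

Merge sort trace:

Split: [13, 19, 14, 10] -> [13, 19] and [14, 10]
  Split: [13, 19] -> [13] and [19]
  Merge: [13] + [19] -> [13, 19]
  Split: [14, 10] -> [14] and [10]
  Merge: [14] + [10] -> [10, 14]
Merge: [13, 19] + [10, 14] -> [10, 13, 14, 19]

Final sorted array: [10, 13, 14, 19]

The merge sort proceeds by recursively splitting the array and merging sorted halves.
After all merges, the sorted array is [10, 13, 14, 19].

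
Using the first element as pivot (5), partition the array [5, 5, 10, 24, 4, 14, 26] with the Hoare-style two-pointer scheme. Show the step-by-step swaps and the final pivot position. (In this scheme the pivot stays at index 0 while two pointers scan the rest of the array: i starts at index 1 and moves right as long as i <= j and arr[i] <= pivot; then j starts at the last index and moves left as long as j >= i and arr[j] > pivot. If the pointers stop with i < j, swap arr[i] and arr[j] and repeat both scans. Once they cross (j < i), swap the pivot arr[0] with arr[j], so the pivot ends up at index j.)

Hoare-style two-pointer partition with pivot = 5:

Initial array: [5, 5, 10, 24, 4, 14, 26]

Pointers start at i = 1, j = 6.
i stops at index 2 (arr[2]=10 > 5), j stops at index 4 (arr[4]=4 <= 5): swap arr[2] and arr[4], array becomes [5, 5, 4, 24, 10, 14, 26]
i ends at 3, j ends at 2: the pointers have crossed (j < i), so scanning stops.

Swap pivot arr[0] with arr[2] to place pivot at position 2: [4, 5, 5, 24, 10, 14, 26]
Pivot position: 2

After partitioning with pivot 5, the array becomes [4, 5, 5, 24, 10, 14, 26]. The pivot is placed at index 2. All elements to the left of the pivot are <= 5, and all elements to the right are > 5.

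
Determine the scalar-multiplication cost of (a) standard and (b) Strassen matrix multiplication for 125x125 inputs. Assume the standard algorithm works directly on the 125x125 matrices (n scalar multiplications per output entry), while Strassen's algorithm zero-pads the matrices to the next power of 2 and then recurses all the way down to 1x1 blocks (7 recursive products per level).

Matrix multiplication for 125x125 matrices:

Strassen's algorithm requires power-of-2 dimensions. Pad 125x125 to 128x128 (next power of 2).

Standard algorithm: 125^3 = 1953125 multiplications
Strassen's algorithm: 7^(log2(128)) = 7^7 = 823543 multiplications
Savings: 1953125 - 823543 = 1129582 multiplications

Standard: 1953125 multiplications (125^3). Strassen: 823543 multiplications (7^7, after padding to 128x128). Strassen reduces 8 recursive multiplications to 7 at each level.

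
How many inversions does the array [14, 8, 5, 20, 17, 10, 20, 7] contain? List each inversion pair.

Finding inversions in [14, 8, 5, 20, 17, 10, 20, 7]:

(0, 1): arr[0]=14 > arr[1]=8
(0, 2): arr[0]=14 > arr[2]=5
(0, 5): arr[0]=14 > arr[5]=10
(0, 7): arr[0]=14 > arr[7]=7
(1, 2): arr[1]=8 > arr[2]=5
(1, 7): arr[1]=8 > arr[7]=7
(3, 4): arr[3]=20 > arr[4]=17
(3, 5): arr[3]=20 > arr[5]=10
(3, 7): arr[3]=20 > arr[7]=7
(4, 5): arr[4]=17 > arr[5]=10
(4, 7): arr[4]=17 > arr[7]=7
(5, 7): arr[5]=10 > arr[7]=7
(6, 7): arr[6]=20 > arr[7]=7

Total inversions: 13

The array has 13 inversion(s): (0,1), (0,2), (0,5), (0,7), (1,2), (1,7), (3,4), (3,5), (3,7), (4,5), (4,7), (5,7), (6,7). Each pair (i,j) satisfies i < j and arr[i] > arr[j].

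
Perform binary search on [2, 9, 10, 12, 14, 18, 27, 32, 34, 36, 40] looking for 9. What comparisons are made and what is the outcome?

Binary search for 9 in [2, 9, 10, 12, 14, 18, 27, 32, 34, 36, 40]:

lo=0, hi=10, mid=5, arr[mid]=18 -> 18 > 9, search left half
lo=0, hi=4, mid=2, arr[mid]=10 -> 10 > 9, search left half
lo=0, hi=1, mid=0, arr[mid]=2 -> 2 < 9, search right half
lo=1, hi=1, mid=1, arr[mid]=9 -> Found target at index 1!

Binary search finds 9 at index 1 after 4 comparisons. The search repeatedly halves the search space by comparing with the middle element.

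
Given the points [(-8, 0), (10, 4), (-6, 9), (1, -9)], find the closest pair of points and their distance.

Computing all pairwise distances among 4 points:

d((-8, 0), (10, 4)) = 18.4391
d((-8, 0), (-6, 9)) = 9.2195 <-- minimum
d((-8, 0), (1, -9)) = 12.7279
d((10, 4), (-6, 9)) = 16.7631
d((10, 4), (1, -9)) = 15.8114
d((-6, 9), (1, -9)) = 19.3132

Closest pair: (-8, 0) and (-6, 9) with distance 9.2195

The closest pair is (-8, 0) and (-6, 9) with Euclidean distance 9.2195. For 4 points, brute-force pairwise comparison is shown above. For large n, the divide-and-conquer algorithm (sort by x, recurse on halves, check the dividing strip) achieves O(n log n).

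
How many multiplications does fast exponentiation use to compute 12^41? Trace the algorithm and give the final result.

Computing 12^41 by squaring (build up from 12^1; each line after the first costs one multiplication):

12^1 = 12
12^2 = (12^1)^2 = 12^2 = 144
12^4 = (12^2)^2 = 144^2 = 20736
12^5 = 12 * 12^4 = 12 * 20736 = 248832
12^10 = (12^5)^2 = 248832^2 = 61917364224
12^20 = (12^10)^2 = 61917364224^2 = 3833759992447475122176
12^40 = (12^20)^2 = 3833759992447475122176^2 = 14697715679690864505827555550150426126974976
12^41 = 12 * 12^40 = 12 * 14697715679690864505827555550150426126974976 = 176372588156290374069930666601805113523699712

Result: 176372588156290374069930666601805113523699712
Multiplications needed: 7 (7 lines after 12^1)

12^41 = 176372588156290374069930666601805113523699712. Using exponentiation by squaring, this requires 7 multiplications. The key idea: if the exponent is even, square the half-power; if odd, multiply by the base once.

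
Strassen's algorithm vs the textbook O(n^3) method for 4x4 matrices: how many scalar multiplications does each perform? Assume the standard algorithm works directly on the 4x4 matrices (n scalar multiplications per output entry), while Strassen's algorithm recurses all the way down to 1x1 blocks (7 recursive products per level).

Matrix multiplication for 4x4 matrices:

Standard algorithm: 4^3 = 64 multiplications
Strassen's algorithm: 7^(log2(4)) = 7^2 = 49 multiplications
Savings: 64 - 49 = 15 multiplications

Standard: 64 multiplications (4^3). Strassen: 49 multiplications (7^2). Strassen reduces 8 recursive multiplications to 7 at each level.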